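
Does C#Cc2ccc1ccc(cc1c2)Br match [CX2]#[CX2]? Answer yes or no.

Yes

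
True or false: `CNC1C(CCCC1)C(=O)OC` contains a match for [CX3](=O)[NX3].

The pattern [CX3](=O)[NX3] describes a carbonyl carbon bonded to a trivalent nitrogen — an amide.
The closest candidate here is a methyl-ester group (-C(=O)OCH3), but the carbonyl is bonded to O, not to an NX3 nitrogen. No other fragment satisfies the full query, so there is no match.

False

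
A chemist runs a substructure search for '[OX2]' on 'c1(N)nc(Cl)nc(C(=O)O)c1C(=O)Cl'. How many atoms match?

1

The query [OX2] means: aliphatic oxygen with two total connections — ether, hydroxyl, or ester single-bond O.
Check the 14 heavy atoms by environment: 2× n (aromatic, X2) → no; 4× c (aromatic, X3) → no; 2× C (X3) → no; 2× O (X1) → no; 2× Cl (X1) → no; 1× O (X2) → match; 1× N (X3) → no.
That gives 1 matching atom.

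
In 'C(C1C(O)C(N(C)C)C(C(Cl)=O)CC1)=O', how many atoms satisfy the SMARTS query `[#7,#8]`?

Check the 15 heavy atoms by environment: 10× C → no; 1× N → match; 3× O → match; 1× Cl → no.
Summing the matching environments: 1 + 3 = 4 matching atoms.

4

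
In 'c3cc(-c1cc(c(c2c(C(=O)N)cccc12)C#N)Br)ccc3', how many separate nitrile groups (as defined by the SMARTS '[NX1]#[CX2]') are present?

1

[NX1]#[CX2] is the SMARTS for a nitrile: a nitrogen triple-bonded to a two-connected carbon.
Exactly one fragment in the molecule meets all constraints, giving 1 match.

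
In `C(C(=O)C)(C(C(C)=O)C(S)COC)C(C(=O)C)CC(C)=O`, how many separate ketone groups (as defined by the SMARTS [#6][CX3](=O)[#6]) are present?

4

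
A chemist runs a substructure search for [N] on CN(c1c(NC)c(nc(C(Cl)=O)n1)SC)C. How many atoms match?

The query [N] means: uppercase N matches aliphatic (non-aromatic) nitrogen only.
Check the 16 heavy atoms by environment: 2× n (aromatic) → no; 4× c (aromatic) → no; 1× S → no; 5× C → no; 2× N → match; 1× O → no; 1× Cl → no.
That gives 2 matching atoms.

2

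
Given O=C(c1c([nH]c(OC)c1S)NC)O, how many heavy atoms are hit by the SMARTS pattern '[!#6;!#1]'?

6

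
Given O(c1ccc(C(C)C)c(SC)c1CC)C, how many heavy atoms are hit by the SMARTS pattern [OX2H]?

0

The query [OX2H] means: aliphatic oxygen with two connections, one of which is H — an -OH oxygen.
Check the 15 heavy atoms by environment: 2× c (aromatic, H1, X3) → no; 4× c (aromatic, H0, X3) → no; 1× C (H2, X4) → no; 5× C (H3, X4) → no; 1× S (H0, X2) → no; 1× O (H0, X2) → no; 1× C (H1, X4) → no.
No environment satisfies the query, so 0 matching atoms.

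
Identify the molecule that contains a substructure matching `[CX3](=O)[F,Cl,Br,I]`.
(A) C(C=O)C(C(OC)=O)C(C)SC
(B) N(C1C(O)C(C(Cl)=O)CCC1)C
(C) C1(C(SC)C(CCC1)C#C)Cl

B

[CX3](=O)[F,Cl,Br,I] describes a carbonyl carbon bonded to a halogen (an acyl halide).
(A) has a methyl-ester group (-C(=O)OCH3) but the carbonyl is bonded to -O-C, not to a halogen.
(B) contains an acyl chloride (-C(=O)Cl), which satisfies every atom and bond constraint.
(C) has a chloro substituent but the Cl is not on a carbonyl carbon.
So the answer is (B).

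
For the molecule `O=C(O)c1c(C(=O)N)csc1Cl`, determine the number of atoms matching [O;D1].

3

Check the 12 heavy atoms by environment: 1× s (aromatic, D2) → no; 3× c (aromatic, D3) → no; 1× c (aromatic, D2) → no; 1× Cl (D1) → no; 2× C (D3) → no; 3× O (D1) → match; 1× N (D1) → no.
That gives 3 matching atoms.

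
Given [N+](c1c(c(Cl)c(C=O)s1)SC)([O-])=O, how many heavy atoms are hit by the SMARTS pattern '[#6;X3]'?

5

The query [#6;X3] means: any carbon (aromatic or not) with three total connections.
Check the 13 heavy atoms by environment: 1× s (aromatic, X2) → no; 4× c (aromatic, X3) → match; 1× C (X3) → match; 2× O (X1) → no; 1× Cl (X1) → no; 1× S (X2) → no; 1× C (X4) → no; 1× N (charge +1, X3) → no; 1× O (charge -1, X1) → no.
Summing the matching environments: 4 + 1 = 5 matching atoms.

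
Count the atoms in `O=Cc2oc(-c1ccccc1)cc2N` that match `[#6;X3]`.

11

The query [#6;X3] means: any carbon (aromatic or not) with three total connections.
Check the 14 heavy atoms by environment: 1× o (aromatic, X2) → no; 10× c (aromatic, X3) → match; 1× C (X3) → match; 1× O (X1) → no; 1× N (X3) → no.
Summing the matching environments: 10 + 1 = 11 matching atoms.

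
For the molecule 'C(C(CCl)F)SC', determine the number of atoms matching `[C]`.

4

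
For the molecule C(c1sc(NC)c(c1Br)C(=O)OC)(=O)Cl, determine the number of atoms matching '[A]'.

The query [A] means: A matches any aliphatic (non-aromatic) heavy atom.
Check the 15 heavy atoms by environment: 1× s (aromatic) → no; 4× c (aromatic) → no; 1× Br → match; 4× C → match; 3× O → match; 1× Cl → match; 1× N → match.
Summing the matching environments: 1 + 4 + 3 + 1 + 1 = 10 matching atoms.

10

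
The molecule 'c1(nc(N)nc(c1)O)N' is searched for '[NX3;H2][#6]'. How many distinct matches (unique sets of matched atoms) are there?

2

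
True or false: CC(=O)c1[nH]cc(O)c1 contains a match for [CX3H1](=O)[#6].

The pattern [CX3H1](=O)[#6] describes an sp2 carbon with one H, double-bonded to O and single-bonded to carbon — an aldehyde.
The closest candidate here is an acetyl/ketone group (-C(=O)CH3), but the carbonyl carbon has H0 (two carbon neighbours), not H1. No other fragment satisfies the full query, so there is no match.

False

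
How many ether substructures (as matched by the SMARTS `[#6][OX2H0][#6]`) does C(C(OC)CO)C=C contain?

[#6][OX2H0][#6] is the SMARTS for an ether: an aliphatic oxygen bridging two carbons with no H on the oxygen.
Exactly one fragment in the molecule meets all constraints, giving 1 match.

1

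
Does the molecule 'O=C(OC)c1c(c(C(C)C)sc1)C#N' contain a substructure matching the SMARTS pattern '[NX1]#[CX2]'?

Yes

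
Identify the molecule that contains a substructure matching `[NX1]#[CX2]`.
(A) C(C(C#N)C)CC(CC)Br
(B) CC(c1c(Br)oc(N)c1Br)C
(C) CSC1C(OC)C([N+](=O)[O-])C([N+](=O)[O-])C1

A

[NX1]#[CX2] describes a nitrogen triple-bonded to a two-connected carbon (a nitrile).
(A) contains a nitrile (-C#N), which satisfies every atom and bond constraint.
(B) has a primary amino group (-NH2) but the nitrogen is NX3 (three connections), not NX1 triple-bonded.
(C) has a nitro group (-[N+](=O)[O-]) but there is no C#N triple bond.
So the answer is (A).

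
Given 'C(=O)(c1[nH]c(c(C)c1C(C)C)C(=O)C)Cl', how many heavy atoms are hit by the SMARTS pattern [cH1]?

Check the 15 heavy atoms by environment: 1× n (aromatic, H1) → no; 4× c (aromatic, H0) → no; 1× C (H1) → no; 4× C (H3) → no; 2× C (H0) → no; 2× O (H0) → no; 1× Cl (H0) → no.
No environment satisfies the query, so 0 matching atoms.

0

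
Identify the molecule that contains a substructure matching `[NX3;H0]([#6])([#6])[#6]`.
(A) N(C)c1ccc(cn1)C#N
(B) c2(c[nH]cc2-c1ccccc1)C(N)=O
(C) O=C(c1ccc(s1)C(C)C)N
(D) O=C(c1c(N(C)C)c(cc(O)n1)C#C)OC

D

[NX3;H0]([#6])([#6])[#6] describes a trivalent nitrogen with no H, bonded to three carbons (a tertiary amine).
(A) has an N-methylamino group (-NHCH3) but the nitrogen still has one H (H1), not H0.
(B) has a primary amide (-C(=O)NH2) but the amide nitrogen has H2 and only one carbon neighbour.
(C) has a primary amide (-C(=O)NH2) but the amide nitrogen has H2 and only one carbon neighbour.
(D) contains a dimethylamino group (-N(CH3)2), which satisfies every atom and bond constraint.
So the answer is (D).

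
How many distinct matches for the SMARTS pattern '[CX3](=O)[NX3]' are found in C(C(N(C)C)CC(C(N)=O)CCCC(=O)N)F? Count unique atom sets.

2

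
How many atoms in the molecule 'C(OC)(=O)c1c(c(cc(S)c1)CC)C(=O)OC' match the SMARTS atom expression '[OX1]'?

The query [OX1] means: aliphatic oxygen with one total connection — typically a carbonyl =O or an oxide.
Check the 17 heavy atoms by environment: 6× c (aromatic, X3) → no; 4× C (X4) → no; 2× C (X3) → no; 2× O (X1) → match; 2× O (X2) → no; 1× S (X2) → no.
That gives 2 matching atoms.

2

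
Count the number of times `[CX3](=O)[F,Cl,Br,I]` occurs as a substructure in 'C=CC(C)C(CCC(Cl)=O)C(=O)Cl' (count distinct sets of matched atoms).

2

[CX3](=O)[F,Cl,Br,I] is the SMARTS for an acyl halide: a carbonyl carbon bonded to a halogen.
The molecule carries 2 separate instances of an acyl chloride (-C(=O)Cl) meeting every constraint; each maps to a distinct set of atoms, giving 2 matches.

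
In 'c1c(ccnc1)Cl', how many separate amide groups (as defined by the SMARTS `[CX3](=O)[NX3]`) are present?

0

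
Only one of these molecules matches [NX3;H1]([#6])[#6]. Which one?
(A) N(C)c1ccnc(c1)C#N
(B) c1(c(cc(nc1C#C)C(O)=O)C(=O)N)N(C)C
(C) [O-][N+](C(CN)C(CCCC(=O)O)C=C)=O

[NX3;H1]([#6])[#6] describes a trivalent nitrogen with one H, bonded to two carbons (a secondary amine).
(A) contains an N-methylamino group (-NHCH3), which satisfies every atom and bond constraint.
(B) has a primary amide (-C(=O)NH2) but the -C(=O)NH2 nitrogen has H2, not H1.
(C) has a primary amino group (-NH2) but the nitrogen has H2 and only one carbon neighbour.
So the answer is (A).

A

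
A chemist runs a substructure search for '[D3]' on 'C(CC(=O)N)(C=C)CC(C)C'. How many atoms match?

Check the 11 heavy atoms by environment: 3× C (D2) → no; 3× C (D3) → match; 3× C (D1) → no; 1× O (D1) → no; 1× N (D1) → no.
That gives 3 matching atoms.

3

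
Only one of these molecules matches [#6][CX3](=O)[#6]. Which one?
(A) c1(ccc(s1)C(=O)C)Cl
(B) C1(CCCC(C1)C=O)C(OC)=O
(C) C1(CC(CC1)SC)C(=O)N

A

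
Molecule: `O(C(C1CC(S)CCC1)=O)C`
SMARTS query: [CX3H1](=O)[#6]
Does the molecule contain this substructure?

No

The pattern [CX3H1](=O)[#6] describes an sp2 carbon with one H, double-bonded to O and single-bonded to carbon — an aldehyde.
The closest candidate here is a methyl-ester group (-C(=O)OCH3), but the carbonyl carbon has H0, not H1. No other fragment satisfies the full query, so there is no match.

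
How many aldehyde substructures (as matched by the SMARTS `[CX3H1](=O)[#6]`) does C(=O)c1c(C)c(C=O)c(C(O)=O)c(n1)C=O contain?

[CX3H1](=O)[#6] is the SMARTS for an aldehyde: an sp2 carbon with one H, double-bonded to O and single-bonded to carbon.
The molecule carries 3 separate instances of an aldehyde (-CHO) meeting every constraint; each maps to a distinct set of atoms, giving 3 matches.

3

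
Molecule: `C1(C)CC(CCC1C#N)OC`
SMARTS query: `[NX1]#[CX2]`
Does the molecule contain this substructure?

Yes

The pattern [NX1]#[CX2] describes a nitrogen triple-bonded to a two-connected carbon — a nitrile.
The molecule carries a nitrile (-C#N), whose atoms satisfy every constraint of the query, so the pattern matches.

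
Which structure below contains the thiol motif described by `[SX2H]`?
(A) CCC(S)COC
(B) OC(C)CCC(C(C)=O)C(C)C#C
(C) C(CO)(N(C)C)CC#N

A

[SX2H] describes an aliphatic sulfur with two connections, one being H (a thiol).
(A) contains a thiol (-SH), which satisfies every atom and bond constraint.
(B) has a hydroxyl group (-OH) but it is an -OH, not an -SH.
(C) has a hydroxyl group (-OH) but it is an -OH, not an -SH.
So the answer is (A).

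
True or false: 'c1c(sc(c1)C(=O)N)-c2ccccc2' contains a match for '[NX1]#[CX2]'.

False

The pattern [NX1]#[CX2] describes a nitrogen triple-bonded to a two-connected carbon — a nitrile.
The closest candidate here is a primary amide (-C(=O)NH2), but the nitrogen is NX3, not NX1. No other fragment satisfies the full query, so there is no match.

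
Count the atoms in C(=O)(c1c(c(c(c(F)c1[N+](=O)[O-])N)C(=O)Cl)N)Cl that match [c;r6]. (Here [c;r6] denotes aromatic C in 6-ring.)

6

Check the 18 heavy atoms by environment: 6× c (aromatic, in 6-ring) → match; 2× N (acyclic) → no; 1× F (acyclic) → no; 1× N (charge +1, acyclic) → no; 1× O (charge -1, acyclic) → no; 3× O (acyclic) → no; 2× C (acyclic) → no; 2× Cl (acyclic) → no.
That gives 6 matching atoms.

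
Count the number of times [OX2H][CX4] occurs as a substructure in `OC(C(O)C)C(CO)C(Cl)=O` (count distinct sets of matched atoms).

[OX2H][CX4] is the SMARTS for an aliphatic alcohol: a hydroxyl oxygen bound to an sp3 (X4) carbon.
The molecule carries 3 separate instances of a hydroxyl group (-OH) meeting every constraint; each maps to a distinct set of atoms, giving 3 matches.

3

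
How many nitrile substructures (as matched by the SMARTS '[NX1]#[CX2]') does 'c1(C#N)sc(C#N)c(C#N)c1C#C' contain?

3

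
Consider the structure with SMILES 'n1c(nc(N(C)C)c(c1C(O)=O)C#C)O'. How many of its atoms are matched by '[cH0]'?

4

Check the 15 heavy atoms by environment: 2× n (aromatic, H0) → no; 4× c (aromatic, H0) → match; 2× O (H1) → no; 2× C (H0) → no; 1× C (H1) → no; 1× O (H0) → no; 1× N (H0) → no; 2× C (H3) → no.
That gives 4 matching atoms.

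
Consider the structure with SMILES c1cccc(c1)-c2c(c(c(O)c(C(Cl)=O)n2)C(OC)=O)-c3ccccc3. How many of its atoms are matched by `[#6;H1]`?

10

The query [#6;H1] means: any carbon bearing exactly one hydrogen.
Check the 26 heavy atoms by environment: 1× n (aromatic, H0) → no; 7× c (aromatic, H0) → no; 1× O (H1) → no; 10× c (aromatic, H1) → match; 2× C (H0) → no; 3× O (H0) → no; 1× C (H3) → no; 1× Cl (H0) → no.
That gives 10 matching atoms.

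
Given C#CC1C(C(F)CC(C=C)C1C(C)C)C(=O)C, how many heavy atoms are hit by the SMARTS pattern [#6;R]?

6

The query [#6;R] means: carbon that is part of a ring.
Check the 17 heavy atoms by environment: 6× C (in 6-ring) → match; 1× F (acyclic) → no; 9× C (acyclic) → no; 1× O (acyclic) → no.
That gives 6 matching atoms.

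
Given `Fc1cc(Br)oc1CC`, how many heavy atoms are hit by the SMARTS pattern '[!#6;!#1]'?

The query [!#6;!#1] means: not carbon and not hydrogen — any heteroatom.
Check the 9 heavy atoms by environment: 1× o (aromatic) → match; 4× c (aromatic) → no; 1× Br → match; 1× F → match; 2× C → no.
Summing the matching environments: 1 + 1 + 1 = 3 matching atoms.

3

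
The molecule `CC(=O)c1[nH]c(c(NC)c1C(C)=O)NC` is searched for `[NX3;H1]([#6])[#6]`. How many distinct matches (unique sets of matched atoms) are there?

[NX3;H1]([#6])[#6] is the SMARTS for a secondary amine: a trivalent nitrogen with one H, bonded to two carbons.
The molecule carries 2 separate instances of an N-methylamino group (-NHCH3) meeting every constraint; each maps to a distinct set of atoms, giving 2 matches.

2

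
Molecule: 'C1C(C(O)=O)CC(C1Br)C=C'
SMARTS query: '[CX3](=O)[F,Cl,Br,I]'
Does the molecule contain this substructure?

The pattern [CX3](=O)[F,Cl,Br,I] describes a carbonyl carbon bonded to a halogen — an acyl halide.
The closest candidate here is a carboxylic acid group (-C(=O)OH), but the carbonyl is bonded to -OH, not to a halogen. No other fragment satisfies the full query, so there is no match.

No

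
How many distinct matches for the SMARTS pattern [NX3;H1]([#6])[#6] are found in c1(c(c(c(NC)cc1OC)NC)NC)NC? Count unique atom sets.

4

[NX3;H1]([#6])[#6] is the SMARTS for a secondary amine: a trivalent nitrogen with one H, bonded to two carbons.
The molecule carries 4 separate instances of an N-methylamino group (-NHCH3) meeting every constraint; each maps to a distinct set of atoms, giving 4 matches.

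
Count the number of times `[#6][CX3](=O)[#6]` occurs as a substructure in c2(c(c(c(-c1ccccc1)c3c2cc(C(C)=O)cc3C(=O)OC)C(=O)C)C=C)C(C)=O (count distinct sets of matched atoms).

[#6][CX3](=O)[#6] is the SMARTS for a ketone: a carbonyl carbon (no H) flanked by two carbons.
The molecule carries 3 separate instances of an acetyl/ketone group (-C(=O)CH3) meeting every constraint; each maps to a distinct set of atoms, giving 3 matches.

3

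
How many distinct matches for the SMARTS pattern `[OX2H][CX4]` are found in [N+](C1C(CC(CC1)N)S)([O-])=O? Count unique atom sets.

0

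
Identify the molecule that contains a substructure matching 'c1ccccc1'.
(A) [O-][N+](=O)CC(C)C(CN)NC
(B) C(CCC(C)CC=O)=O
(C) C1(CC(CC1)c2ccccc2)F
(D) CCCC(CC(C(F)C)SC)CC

c1ccccc1 describes six aromatic carbons in a ring (a benzene ring).
(A) has a methyl group (-CH3) but no six-membered all-carbon aromatic ring is present.
(B) has a methyl group (-CH3) but no six-membered all-carbon aromatic ring is present.
(C) contains a phenyl ring, which satisfies every atom and bond constraint.
(D) has a methyl group (-CH3) but no six-membered all-carbon aromatic ring is present.
So the answer is (C).

C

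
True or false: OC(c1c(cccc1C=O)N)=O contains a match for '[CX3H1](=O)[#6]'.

True

The pattern [CX3H1](=O)[#6] describes an sp2 carbon with one H, double-bonded to O and single-bonded to carbon — an aldehyde.
The molecule carries an aldehyde (-CHO), whose atoms satisfy every constraint of the query, so the pattern matches.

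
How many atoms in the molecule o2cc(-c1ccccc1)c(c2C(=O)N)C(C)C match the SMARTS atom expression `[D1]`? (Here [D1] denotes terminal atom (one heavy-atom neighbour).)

4

The query [D1] means: atom with exactly one heavy-atom neighbour (degree 1).
Check the 17 heavy atoms by environment: 1× o (aromatic, D2) → no; 6× c (aromatic, D2) → no; 4× c (aromatic, D3) → no; 2× C (D3) → no; 2× C (D1) → match; 1× O (D1) → match; 1× N (D1) → match.
Summing the matching environments: 2 + 1 + 1 = 4 matching atoms.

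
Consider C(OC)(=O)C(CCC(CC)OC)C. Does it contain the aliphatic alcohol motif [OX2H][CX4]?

No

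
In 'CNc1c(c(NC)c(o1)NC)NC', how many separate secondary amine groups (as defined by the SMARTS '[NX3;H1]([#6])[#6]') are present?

4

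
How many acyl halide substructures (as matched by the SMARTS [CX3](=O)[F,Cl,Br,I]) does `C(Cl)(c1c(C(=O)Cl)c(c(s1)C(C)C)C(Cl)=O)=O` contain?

3

[CX3](=O)[F,Cl,Br,I] is the SMARTS for an acyl halide: a carbonyl carbon bonded to a halogen.
The molecule carries 3 separate instances of an acyl chloride (-C(=O)Cl) meeting every constraint; each maps to a distinct set of atoms, giving 3 matches.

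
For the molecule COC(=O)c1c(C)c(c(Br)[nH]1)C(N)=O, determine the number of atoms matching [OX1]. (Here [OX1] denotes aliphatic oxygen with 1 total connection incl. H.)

2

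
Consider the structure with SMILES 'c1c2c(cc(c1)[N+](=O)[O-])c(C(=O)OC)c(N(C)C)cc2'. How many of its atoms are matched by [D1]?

6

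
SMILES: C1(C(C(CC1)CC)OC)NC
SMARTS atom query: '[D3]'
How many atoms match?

3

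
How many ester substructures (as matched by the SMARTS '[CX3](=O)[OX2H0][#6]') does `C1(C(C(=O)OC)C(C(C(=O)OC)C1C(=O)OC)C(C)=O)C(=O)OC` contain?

4

[CX3](=O)[OX2H0][#6] is the SMARTS for an ester: a carbonyl carbon bonded to an oxygen that is itself bonded to carbon (no H on that O).
The molecule carries 4 separate instances of a methyl-ester group (-C(=O)OCH3) meeting every constraint; each maps to a distinct set of atoms, giving 4 matches.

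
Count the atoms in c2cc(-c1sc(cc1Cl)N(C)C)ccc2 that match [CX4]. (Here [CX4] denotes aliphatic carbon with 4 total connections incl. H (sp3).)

The query [CX4] means: C with X4: aliphatic carbon with exactly 4 total connections (bonds + H).
Check the 15 heavy atoms by environment: 1× s (aromatic, X2) → no; 10× c (aromatic, X3) → no; 1× N (X3) → no; 2× C (X4) → match; 1× Cl (X1) → no.
That gives 2 matching atoms.

2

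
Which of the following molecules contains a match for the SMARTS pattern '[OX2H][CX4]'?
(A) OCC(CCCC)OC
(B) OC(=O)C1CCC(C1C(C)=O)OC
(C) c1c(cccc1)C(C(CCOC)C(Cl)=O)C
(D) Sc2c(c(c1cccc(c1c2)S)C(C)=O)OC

A

[OX2H][CX4] describes a hydroxyl oxygen bound to an sp3 (X4) carbon (an aliphatic alcohol).
(A) contains a hydroxyl group (-OH), which satisfies every atom and bond constraint.
(B) has a methoxy ether (-OCH3) but the oxygen has H0 (ether), not H1.
(C) has a methoxy ether (-OCH3) but the oxygen has H0 (ether), not H1.
(D) has a methoxy ether (-OCH3) but the oxygen has H0 (ether), not H1.
So the answer is (A).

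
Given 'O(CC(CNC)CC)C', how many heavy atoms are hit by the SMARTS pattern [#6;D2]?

3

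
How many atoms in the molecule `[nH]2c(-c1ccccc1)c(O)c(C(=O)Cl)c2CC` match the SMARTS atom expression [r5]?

The query [r5] means: r5 matches atoms in a five-membered ring.
Check the 17 heavy atoms by environment: 1× n (aromatic, in 5-ring) → match; 4× c (aromatic, in 5-ring) → match; 3× C (acyclic) → no; 2× O (acyclic) → no; 6× c (aromatic, in 6-ring) → no; 1× Cl (acyclic) → no.
Summing the matching environments: 1 + 4 = 5 matching atoms.

5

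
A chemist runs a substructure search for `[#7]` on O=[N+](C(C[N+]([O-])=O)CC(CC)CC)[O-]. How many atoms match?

The query [#7] means: #7 matches any nitrogen atom regardless of aromaticity.
Check the 14 heavy atoms by environment: 8× C → no; 2× N (charge +1) → match; 2× O (charge -1) → no; 2× O → no.
That gives 2 matching atoms.

2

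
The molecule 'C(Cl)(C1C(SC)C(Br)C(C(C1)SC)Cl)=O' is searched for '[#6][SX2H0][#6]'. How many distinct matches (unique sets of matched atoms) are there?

2

[#6][SX2H0][#6] is the SMARTS for a thioether: an aliphatic sulfur bridging two carbons with no H on the sulfur.
The molecule carries 2 separate instances of a methylthio ether (-SCH3) meeting every constraint; each maps to a distinct set of atoms, giving 2 matches.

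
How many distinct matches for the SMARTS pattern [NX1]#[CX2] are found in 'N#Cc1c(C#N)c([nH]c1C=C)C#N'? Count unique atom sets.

3

[NX1]#[CX2] is the SMARTS for a nitrile: a nitrogen triple-bonded to a two-connected carbon.
The molecule carries 3 separate instances of a nitrile (-C#N) meeting every constraint; each maps to a distinct set of atoms, giving 3 matches.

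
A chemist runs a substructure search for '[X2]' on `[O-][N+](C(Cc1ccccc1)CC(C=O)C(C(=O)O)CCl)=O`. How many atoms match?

The query [X2] means: any atom with exactly two total connections (bonds + H).
Check the 21 heavy atoms by environment: 6× C (X4) → no; 1× N (charge +1, X3) → no; 1× O (charge -1, X1) → no; 3× O (X1) → no; 6× c (aromatic, X3) → no; 1× Cl (X1) → no; 2× C (X3) → no; 1× O (X2) → match.
That gives 1 matching atom.

1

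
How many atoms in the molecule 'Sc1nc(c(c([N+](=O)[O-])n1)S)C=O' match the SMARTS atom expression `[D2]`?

3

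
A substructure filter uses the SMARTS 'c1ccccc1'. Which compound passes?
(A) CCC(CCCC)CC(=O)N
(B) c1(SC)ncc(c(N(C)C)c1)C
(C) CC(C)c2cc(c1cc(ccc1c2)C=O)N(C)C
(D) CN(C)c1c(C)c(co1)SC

c1ccccc1 describes six aromatic carbons in a ring (a benzene ring).
(A) has a methyl group (-CH3) but no six-membered all-carbon aromatic ring is present.
(B) has a methyl group (-CH3) but no six-membered all-carbon aromatic ring is present.
(C) contains the required atom environment, so the pattern matches.
(D) has a methyl group (-CH3) but no six-membered all-carbon aromatic ring is present.
So the answer is (C).

C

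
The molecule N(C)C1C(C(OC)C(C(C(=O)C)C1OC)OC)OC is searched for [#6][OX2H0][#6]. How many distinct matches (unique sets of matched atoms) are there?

4

[#6][OX2H0][#6] is the SMARTS for an ether: an aliphatic oxygen bridging two carbons with no H on the oxygen.
The molecule carries 4 separate instances of a methoxy ether (-OCH3) meeting every constraint; each maps to a distinct set of atoms, giving 4 matches.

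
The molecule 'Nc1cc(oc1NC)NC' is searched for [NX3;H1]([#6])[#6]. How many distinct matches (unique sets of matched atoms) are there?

[NX3;H1]([#6])[#6] is the SMARTS for a secondary amine: a trivalent nitrogen with one H, bonded to two carbons.
The molecule carries 2 separate instances of an N-methylamino group (-NHCH3) meeting every constraint; each maps to a distinct set of atoms, giving 2 matches.

2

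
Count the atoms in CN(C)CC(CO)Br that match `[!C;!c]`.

3

Check the 8 heavy atoms by environment: 5× C → no; 1× Br → match; 1× O → match; 1× N → match.
Summing the matching environments: 1 + 1 + 1 = 3 matching atoms.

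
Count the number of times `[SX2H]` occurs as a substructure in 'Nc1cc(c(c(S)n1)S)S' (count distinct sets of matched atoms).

[SX2H] is the SMARTS for a thiol: an aliphatic sulfur with two connections, one being H.
The molecule carries 3 separate instances of a thiol (-SH) meeting every constraint; each maps to a distinct set of atoms, giving 3 matches.

3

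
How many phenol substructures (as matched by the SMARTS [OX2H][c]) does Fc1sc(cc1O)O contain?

2

[OX2H][c] is the SMARTS for a phenol: a hydroxyl oxygen attached to an aromatic carbon.
The molecule carries 2 separate instances of a hydroxyl group (-OH) meeting every constraint; each maps to a distinct set of atoms, giving 2 matches.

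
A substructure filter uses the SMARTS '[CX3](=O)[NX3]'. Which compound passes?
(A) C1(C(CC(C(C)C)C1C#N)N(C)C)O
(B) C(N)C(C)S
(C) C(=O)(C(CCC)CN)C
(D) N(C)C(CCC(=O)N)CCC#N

D

[CX3](=O)[NX3] describes a carbonyl carbon bonded to a trivalent nitrogen (an amide).
(A) has a nitrile (-C#N) but the nitrile N is NX1 (triple-bonded), not NX3.
(B) has a primary amino group (-NH2) but the -NH2 is not attached to a carbonyl carbon.
(C) has a primary amino group (-NH2) but the -NH2 is not attached to a carbonyl carbon.
(D) contains a primary amide (-C(=O)NH2), which satisfies every atom and bond constraint.
So the answer is (D).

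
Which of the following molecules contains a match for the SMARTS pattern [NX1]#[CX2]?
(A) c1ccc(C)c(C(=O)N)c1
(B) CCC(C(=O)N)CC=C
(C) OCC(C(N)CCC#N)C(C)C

C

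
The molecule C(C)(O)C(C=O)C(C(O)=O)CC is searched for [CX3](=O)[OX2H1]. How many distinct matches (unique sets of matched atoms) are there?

1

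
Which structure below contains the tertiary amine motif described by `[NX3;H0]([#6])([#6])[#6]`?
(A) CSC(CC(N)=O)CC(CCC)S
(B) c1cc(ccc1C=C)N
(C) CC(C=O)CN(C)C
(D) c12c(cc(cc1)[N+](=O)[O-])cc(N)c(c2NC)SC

C

[NX3;H0]([#6])([#6])[#6] describes a trivalent nitrogen with no H, bonded to three carbons (a tertiary amine).
(A) has a primary amide (-C(=O)NH2) but the amide nitrogen has H2 and only one carbon neighbour.
(B) has a primary amino group (-NH2) but the nitrogen has H2, not H0 with three carbons.
(C) contains a dimethylamino group (-N(CH3)2), which satisfies every atom and bond constraint.
(D) has an N-methylamino group (-NHCH3) but the nitrogen still has one H (H1), not H0.
So the answer is (C).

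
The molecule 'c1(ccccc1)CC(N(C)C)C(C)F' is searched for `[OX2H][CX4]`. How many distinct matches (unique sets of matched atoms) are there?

0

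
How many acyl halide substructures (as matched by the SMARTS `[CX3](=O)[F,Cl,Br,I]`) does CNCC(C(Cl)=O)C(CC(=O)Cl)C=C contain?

2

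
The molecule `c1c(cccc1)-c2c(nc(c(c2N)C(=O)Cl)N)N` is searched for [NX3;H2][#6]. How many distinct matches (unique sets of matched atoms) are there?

[NX3;H2][#6] is the SMARTS for a primary amine: a trivalent nitrogen with two H attached to carbon.
The molecule carries 3 separate instances of a primary amino group (-NH2) meeting every constraint; each maps to a distinct set of atoms, giving 3 matches.

3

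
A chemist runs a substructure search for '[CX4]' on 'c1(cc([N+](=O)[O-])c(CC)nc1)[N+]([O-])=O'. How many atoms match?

2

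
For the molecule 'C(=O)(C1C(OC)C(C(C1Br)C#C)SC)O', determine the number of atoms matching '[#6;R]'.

5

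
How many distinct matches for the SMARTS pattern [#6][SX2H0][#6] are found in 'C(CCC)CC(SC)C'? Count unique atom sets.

[#6][SX2H0][#6] is the SMARTS for a thioether: an aliphatic sulfur bridging two carbons with no H on the sulfur.
Exactly one fragment in the molecule meets all constraints, giving 1 match.

1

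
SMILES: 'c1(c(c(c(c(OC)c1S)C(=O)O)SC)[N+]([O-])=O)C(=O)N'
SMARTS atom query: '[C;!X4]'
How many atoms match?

2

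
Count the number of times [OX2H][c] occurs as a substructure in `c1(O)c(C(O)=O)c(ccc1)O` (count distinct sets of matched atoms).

2

[OX2H][c] is the SMARTS for a phenol: a hydroxyl oxygen attached to an aromatic carbon.
The molecule carries 2 separate instances of a hydroxyl group (-OH) meeting every constraint; each maps to a distinct set of atoms, giving 2 matches.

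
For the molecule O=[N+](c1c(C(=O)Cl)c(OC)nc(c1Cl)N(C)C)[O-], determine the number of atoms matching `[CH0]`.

The query [CH0] means: aliphatic carbon with no attached hydrogen.
Check the 18 heavy atoms by environment: 1× n (aromatic, H0) → no; 5× c (aromatic, H0) → no; 1× N (charge +1, H0) → no; 1× O (charge -1, H0) → no; 3× O (H0) → no; 1× N (H0) → no; 3× C (H3) → no; 1× C (H0) → match; 2× Cl (H0) → no.
That gives 1 matching atom.

1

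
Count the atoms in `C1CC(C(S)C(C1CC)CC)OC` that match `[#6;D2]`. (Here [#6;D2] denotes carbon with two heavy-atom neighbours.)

4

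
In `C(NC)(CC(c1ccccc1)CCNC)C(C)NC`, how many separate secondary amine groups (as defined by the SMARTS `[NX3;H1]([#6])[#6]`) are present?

3

[NX3;H1]([#6])[#6] is the SMARTS for a secondary amine: a trivalent nitrogen with one H, bonded to two carbons.
The molecule carries 3 separate instances of an N-methylamino group (-NHCH3) meeting every constraint; each maps to a distinct set of atoms, giving 3 matches.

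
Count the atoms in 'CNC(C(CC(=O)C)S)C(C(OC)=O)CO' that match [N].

1

The query [N] means: uppercase N matches aliphatic (non-aromatic) nitrogen only.
Check the 16 heavy atoms by environment: 10× C → no; 4× O → no; 1× S → no; 1× N → match.
That gives 1 matching atom.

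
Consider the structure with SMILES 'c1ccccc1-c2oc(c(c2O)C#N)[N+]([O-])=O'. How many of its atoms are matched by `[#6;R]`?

The query [#6;R] means: carbon that is part of a ring.
Check the 17 heavy atoms by environment: 1× o (aromatic, in 5-ring) → no; 4× c (aromatic, in 5-ring) → match; 2× O (acyclic) → no; 1× C (acyclic) → no; 1× N (acyclic) → no; 1× N (charge +1, acyclic) → no; 1× O (charge -1, acyclic) → no; 6× c (aromatic, in 6-ring) → match.
Summing the matching environments: 4 + 6 = 10 matching atoms.

10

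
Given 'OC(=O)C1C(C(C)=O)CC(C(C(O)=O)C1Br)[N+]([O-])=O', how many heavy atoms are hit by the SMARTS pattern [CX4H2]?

Check the 19 heavy atoms by environment: 5× C (H1, X4) → no; 1× C (H2, X4) → match; 1× Br (H0, X1) → no; 1× N (charge +1, H0, X3) → no; 1× O (charge -1, H0, X1) → no; 4× O (H0, X1) → no; 3× C (H0, X3) → no; 1× C (H3, X4) → no; 2× O (H1, X2) → no.
That gives 1 matching atom.

1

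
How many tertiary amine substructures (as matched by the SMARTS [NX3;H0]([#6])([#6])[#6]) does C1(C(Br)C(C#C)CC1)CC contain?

[NX3;H0]([#6])([#6])[#6] is the SMARTS for a tertiary amine: a trivalent nitrogen with no H, bonded to three carbons.
No fragment in the molecule satisfies every constraint, giving 0 matches.

0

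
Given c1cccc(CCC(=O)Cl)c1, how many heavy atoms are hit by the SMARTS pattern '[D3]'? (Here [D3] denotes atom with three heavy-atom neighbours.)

2

The query [D3] means: atom with exactly three heavy-atom neighbours.
Check the 11 heavy atoms by environment: 2× C (D2) → no; 1× C (D3) → match; 1× O (D1) → no; 1× Cl (D1) → no; 1× c (aromatic, D3) → match; 5× c (aromatic, D2) → no.
Summing the matching environments: 1 + 1 = 2 matching atoms.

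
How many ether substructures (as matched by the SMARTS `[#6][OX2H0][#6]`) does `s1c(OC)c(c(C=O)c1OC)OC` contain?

[#6][OX2H0][#6] is the SMARTS for an ether: an aliphatic oxygen bridging two carbons with no H on the oxygen.
The molecule carries 3 separate instances of a methoxy ether (-OCH3) meeting every constraint; each maps to a distinct set of atoms, giving 3 matches.

3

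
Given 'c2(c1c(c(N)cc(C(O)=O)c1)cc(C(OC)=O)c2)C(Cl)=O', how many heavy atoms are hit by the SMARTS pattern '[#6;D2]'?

4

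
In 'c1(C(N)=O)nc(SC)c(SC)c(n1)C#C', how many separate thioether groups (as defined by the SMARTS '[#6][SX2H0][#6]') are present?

[#6][SX2H0][#6] is the SMARTS for a thioether: an aliphatic sulfur bridging two carbons with no H on the sulfur.
The molecule carries 2 separate instances of a methylthio ether (-SCH3) meeting every constraint; each maps to a distinct set of atoms, giving 2 matches.

2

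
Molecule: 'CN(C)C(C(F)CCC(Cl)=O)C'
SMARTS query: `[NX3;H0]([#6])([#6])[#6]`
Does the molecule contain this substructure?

Yes

The pattern [NX3;H0]([#6])([#6])[#6] describes a trivalent nitrogen with no H, bonded to three carbons — a tertiary amine.
The molecule carries a dimethylamino group (-N(CH3)2), whose atoms satisfy every constraint of the query, so the pattern matches.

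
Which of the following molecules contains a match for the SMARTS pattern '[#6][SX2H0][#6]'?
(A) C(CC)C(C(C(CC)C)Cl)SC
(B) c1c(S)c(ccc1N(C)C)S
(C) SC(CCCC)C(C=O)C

[#6][SX2H0][#6] describes an aliphatic sulfur bridging two carbons with no H on the sulfur (a thioether).
(A) contains a methylthio ether (-SCH3), which satisfies every atom and bond constraint.
(B) has a thiol (-SH) but the sulfur has H1, not H0 bridging two carbons.
(C) has a thiol (-SH) but the sulfur has H1, not H0 bridging two carbons.
So the answer is (A).

A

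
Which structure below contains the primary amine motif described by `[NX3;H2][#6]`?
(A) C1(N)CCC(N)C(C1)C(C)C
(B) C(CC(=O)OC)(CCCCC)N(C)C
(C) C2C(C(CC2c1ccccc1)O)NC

[NX3;H2][#6] describes a trivalent nitrogen with two H attached to carbon (a primary amine).
(A) contains a primary amino group (-NH2), which satisfies every atom and bond constraint.
(B) has a dimethylamino group (-N(CH3)2) but the nitrogen has H0, not H2.
(C) has an N-methylamino group (-NHCH3) but the nitrogen bears two carbons and only one H (H1), not H2.
So the answer is (A).

A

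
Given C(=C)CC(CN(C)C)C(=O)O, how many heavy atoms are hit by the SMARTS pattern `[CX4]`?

5

Check the 11 heavy atoms by environment: 5× C (X4) → match; 1× N (X3) → no; 3× C (X3) → no; 1× O (X1) → no; 1× O (X2) → no.
That gives 5 matching atoms.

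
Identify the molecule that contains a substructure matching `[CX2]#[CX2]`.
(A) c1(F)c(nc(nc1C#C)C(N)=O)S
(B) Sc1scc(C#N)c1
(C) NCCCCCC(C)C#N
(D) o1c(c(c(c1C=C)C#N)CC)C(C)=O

A

[CX2]#[CX2] describes a carbon-carbon triple bond (an alkyne).
(A) contains an ethynyl group (-C#CH), which satisfies every atom and bond constraint.
(B) has a nitrile (-C#N) but the triple bond is C#N, not C#C.
(C) has a nitrile (-C#N) but the triple bond is C#N, not C#C.
(D) has a nitrile (-C#N) but the triple bond is C#N, not C#C.
So the answer is (A).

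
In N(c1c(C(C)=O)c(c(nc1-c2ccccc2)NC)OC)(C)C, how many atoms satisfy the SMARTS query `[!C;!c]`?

Check the 22 heavy atoms by environment: 1× n (aromatic) → match; 11× c (aromatic) → no; 2× O → match; 6× C → no; 2× N → match.
Summing the matching environments: 1 + 2 + 2 = 5 matching atoms.

5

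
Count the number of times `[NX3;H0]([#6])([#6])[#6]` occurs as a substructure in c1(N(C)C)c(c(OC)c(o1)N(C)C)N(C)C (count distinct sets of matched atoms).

3

[NX3;H0]([#6])([#6])[#6] is the SMARTS for a tertiary amine: a trivalent nitrogen with no H, bonded to three carbons.
The molecule carries 3 separate instances of a dimethylamino group (-N(CH3)2) meeting every constraint; each maps to a distinct set of atoms, giving 3 matches.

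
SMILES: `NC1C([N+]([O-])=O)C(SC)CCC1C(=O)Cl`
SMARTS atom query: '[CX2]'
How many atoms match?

The query [CX2] means: C with X2: aliphatic carbon with exactly 2 total connections.
Check the 15 heavy atoms by environment: 7× C (X4) → no; 1× N (charge +1, X3) → no; 1× O (charge -1, X1) → no; 2× O (X1) → no; 1× S (X2) → no; 1× C (X3) → no; 1× Cl (X1) → no; 1× N (X3) → no.
No environment satisfies the query, so 0 matching atoms.

0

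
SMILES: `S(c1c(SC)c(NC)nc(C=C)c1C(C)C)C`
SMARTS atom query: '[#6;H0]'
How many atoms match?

5

Check the 17 heavy atoms by environment: 1× n (aromatic, H0) → no; 5× c (aromatic, H0) → match; 2× C (H1) → no; 1× C (H2) → no; 1× N (H1) → no; 5× C (H3) → no; 2× S (H0) → no.
That gives 5 matching atoms.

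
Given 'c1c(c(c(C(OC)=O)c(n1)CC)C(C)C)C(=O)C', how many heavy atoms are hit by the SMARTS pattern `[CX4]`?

The query [CX4] means: C with X4: aliphatic carbon with exactly 4 total connections (bonds + H).
Check the 18 heavy atoms by environment: 1× n (aromatic, X2) → no; 5× c (aromatic, X3) → no; 2× C (X3) → no; 2× O (X1) → no; 1× O (X2) → no; 7× C (X4) → match.
That gives 7 matching atoms.

7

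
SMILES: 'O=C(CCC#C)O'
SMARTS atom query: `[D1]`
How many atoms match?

Check the 7 heavy atoms by environment: 3× C (D2) → no; 1× C (D3) → no; 2× O (D1) → match; 1× C (D1) → match.
Summing the matching environments: 2 + 1 = 3 matching atoms.

3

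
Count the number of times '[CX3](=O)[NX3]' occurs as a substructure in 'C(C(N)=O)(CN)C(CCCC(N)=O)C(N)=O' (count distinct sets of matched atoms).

3

[CX3](=O)[NX3] is the SMARTS for an amide: a carbonyl carbon bonded to a trivalent nitrogen.
The molecule carries 3 separate instances of a primary amide (-C(=O)NH2) meeting every constraint; each maps to a distinct set of atoms, giving 3 matches.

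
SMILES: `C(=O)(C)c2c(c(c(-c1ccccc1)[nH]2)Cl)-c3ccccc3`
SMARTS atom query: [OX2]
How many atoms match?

The query [OX2] means: aliphatic oxygen with two total connections — ether, hydroxyl, or ester single-bond O.
Check the 21 heavy atoms by environment: 1× n (aromatic, X3) → no; 16× c (aromatic, X3) → no; 1× Cl (X1) → no; 1× C (X3) → no; 1× O (X1) → no; 1× C (X4) → no.
No environment satisfies the query, so 0 matching atoms.

0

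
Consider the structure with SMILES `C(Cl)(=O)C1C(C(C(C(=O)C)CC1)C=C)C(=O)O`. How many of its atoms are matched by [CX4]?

7

The query [CX4] means: C with X4: aliphatic carbon with exactly 4 total connections (bonds + H).
Check the 17 heavy atoms by environment: 7× C (X4) → match; 5× C (X3) → no; 3× O (X1) → no; 1× Cl (X1) → no; 1× O (X2) → no.
That gives 7 matching atoms.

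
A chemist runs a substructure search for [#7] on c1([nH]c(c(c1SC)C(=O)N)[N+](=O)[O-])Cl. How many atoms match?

The query [#7] means: #7 matches any nitrogen atom regardless of aromaticity.
Check the 14 heavy atoms by environment: 1× n (aromatic) → match; 4× c (aromatic) → no; 1× N (charge +1) → match; 1× O (charge -1) → no; 2× O → no; 1× Cl → no; 2× C → no; 1× N → match; 1× S → no.
Summing the matching environments: 1 + 1 + 1 = 3 matching atoms.

3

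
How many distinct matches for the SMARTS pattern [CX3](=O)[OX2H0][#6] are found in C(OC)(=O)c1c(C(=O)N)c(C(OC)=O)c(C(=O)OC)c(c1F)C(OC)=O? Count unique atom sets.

4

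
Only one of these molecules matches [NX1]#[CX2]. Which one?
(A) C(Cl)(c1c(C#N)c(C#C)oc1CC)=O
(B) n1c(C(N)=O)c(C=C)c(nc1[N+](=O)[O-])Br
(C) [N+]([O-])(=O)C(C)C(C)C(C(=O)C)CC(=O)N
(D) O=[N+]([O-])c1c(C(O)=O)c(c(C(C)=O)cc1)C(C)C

A

[NX1]#[CX2] describes a nitrogen triple-bonded to a two-connected carbon (a nitrile).
(A) contains a nitrile (-C#N), which satisfies every atom and bond constraint.
(B) has a primary amide (-C(=O)NH2) but the nitrogen is NX3, not NX1.
(C) has a primary amide (-C(=O)NH2) but the nitrogen is NX3, not NX1.
(D) has a nitro group (-[N+](=O)[O-]) but there is no C#N triple bond.
So the answer is (A).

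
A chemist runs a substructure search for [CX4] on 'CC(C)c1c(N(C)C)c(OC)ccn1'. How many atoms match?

The query [CX4] means: C with X4: aliphatic carbon with exactly 4 total connections (bonds + H).
Check the 14 heavy atoms by environment: 1× n (aromatic, X2) → no; 5× c (aromatic, X3) → no; 1× N (X3) → no; 6× C (X4) → match; 1× O (X2) → no.
That gives 6 matching atoms.

6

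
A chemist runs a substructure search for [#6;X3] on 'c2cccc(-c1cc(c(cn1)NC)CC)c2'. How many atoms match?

11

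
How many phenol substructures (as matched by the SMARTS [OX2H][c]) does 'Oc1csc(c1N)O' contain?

2

[OX2H][c] is the SMARTS for a phenol: a hydroxyl oxygen attached to an aromatic carbon.
The molecule carries 2 separate instances of a hydroxyl group (-OH) meeting every constraint; each maps to a distinct set of atoms, giving 2 matches.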